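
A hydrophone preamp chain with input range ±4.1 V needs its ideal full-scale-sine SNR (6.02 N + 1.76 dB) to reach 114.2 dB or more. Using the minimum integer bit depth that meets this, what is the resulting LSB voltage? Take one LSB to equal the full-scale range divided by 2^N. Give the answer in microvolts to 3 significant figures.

15.6 µV

Range = 4.1 − (-4.1) = 8.2 V.
Solving 6.02 N ≥ 114.2 − 1.76: N ≥ 18.678. Round up → N = 19.
LSB = 8.2 V / 2^19 = 15.6 µV.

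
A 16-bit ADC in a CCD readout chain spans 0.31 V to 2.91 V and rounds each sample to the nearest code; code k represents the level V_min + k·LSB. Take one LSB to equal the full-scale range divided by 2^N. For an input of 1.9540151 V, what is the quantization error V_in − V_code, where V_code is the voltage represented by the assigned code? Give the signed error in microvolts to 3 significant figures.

+11.8 µV

Full-scale range = 2.91 V − (0.31 V) = 2.6 V. LSB = 2.6 V / 2^16 ≈ 39.67 µV.
Position in LSBs: (1.9540151 − (0.31)) × 65536/2.6 = 41439.2975; rounding gives k = 41439.
V_code = 0.31 + (41439/65536) × 2.6 = 1.9540032959 V.
e = 1.9540151 − (1.9540032959) = +11.8 µV.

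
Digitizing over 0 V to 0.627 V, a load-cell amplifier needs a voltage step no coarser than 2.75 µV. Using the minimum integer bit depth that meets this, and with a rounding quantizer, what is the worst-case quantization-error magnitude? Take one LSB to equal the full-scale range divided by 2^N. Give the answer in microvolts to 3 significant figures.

1.20 µV

Range is 0.627 V.
Need 2^N ≥ 0.627 V / 2.75 µV = 228000 → N_min = 18.
LSB = 0.627 V ÷ 2^18 = 0.627/262144 V = 2.3918 µV.
|e|_max = LSB/2 = 1.20 µV.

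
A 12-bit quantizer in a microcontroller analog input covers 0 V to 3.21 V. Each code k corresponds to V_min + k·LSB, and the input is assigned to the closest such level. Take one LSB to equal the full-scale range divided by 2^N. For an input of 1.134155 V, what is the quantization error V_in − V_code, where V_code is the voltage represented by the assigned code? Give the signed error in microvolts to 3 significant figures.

+154 µV

Span = 3.21 V. LSB = 3.21 V / 2^12 ≈ 0.7837 mV.
(V_in − V_min)/LSB = (1.134155 − (0)) × 4096/3.21 = 1447.1959 → nearest code k = 1447.
Reconstructed level: 0 + 1447 × 3.21/4096 V = 1.134001465 V.
V_in − V_code = 1.134155 − (1.134001465) = +154 µV.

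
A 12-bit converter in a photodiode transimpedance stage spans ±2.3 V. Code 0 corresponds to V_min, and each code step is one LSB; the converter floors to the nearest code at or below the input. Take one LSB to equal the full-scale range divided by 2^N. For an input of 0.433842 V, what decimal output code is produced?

The full-scale span is 2.3 − (-2.3) = 4.6 V. LSB = 4.6 V / 2^12 ≈ 1.123 mV.
code = ⌊(V_in − V_min)/LSB⌋ = ⌊(V_in − V_min) × 2^12 / range⌋
     = ⌊(0.433842 − (-2.3)) × 4096 / 4.6⌋ = ⌊2.733842 × 4096/4.6⌋
     = ⌊2434.308⌋ = 2434.

2434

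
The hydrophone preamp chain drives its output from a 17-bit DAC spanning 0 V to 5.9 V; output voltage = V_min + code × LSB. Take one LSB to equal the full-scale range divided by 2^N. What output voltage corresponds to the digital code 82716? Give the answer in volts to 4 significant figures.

3.723 V

Range is 5.9 V. LSB = 5.9 V / 2^17.
V_out = V_min + code × LSB = 0 V + 82716 × 5.9 V / 131072
      = 0 + 3.72333 = 3.72333 V.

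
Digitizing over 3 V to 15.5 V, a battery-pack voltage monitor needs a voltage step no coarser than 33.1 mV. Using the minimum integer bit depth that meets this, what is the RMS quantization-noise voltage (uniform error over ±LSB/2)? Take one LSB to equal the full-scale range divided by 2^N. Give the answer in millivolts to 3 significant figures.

The full-scale span is 15.5 − (3) = 12.5 V.
Required number of levels: 12.5/33.1 mV = 377.64; smallest N with 2^N ≥ that is 9.
LSB = 12.5 V / 2^9 = 24.414 mV.
σ_q = LSB/√12 = 24.414 mV/3.4641 = 7.05 mV.

7.05 mV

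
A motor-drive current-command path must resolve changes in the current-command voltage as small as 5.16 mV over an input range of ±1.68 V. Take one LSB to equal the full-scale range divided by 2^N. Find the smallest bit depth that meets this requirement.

Full-scale range = 1.68 V − (-1.68 V) = 3.36 V.
Required number of levels: 3.36/5.16 mV = 651.16; smallest N with 2^N ≥ that is 10.

10 bits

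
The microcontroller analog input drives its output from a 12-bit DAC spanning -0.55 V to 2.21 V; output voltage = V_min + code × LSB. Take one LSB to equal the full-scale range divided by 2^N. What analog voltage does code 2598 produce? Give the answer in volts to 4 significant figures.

The full-scale span is 2.21 − (-0.55) = 2.76 V. LSB = 2.76 V / 2^12.
Output = V_min + (2598/4096) × range = -0.55 + 0.634277 × 2.76 V
      = -0.55 V + 1.75061 V = 1.20061 V.

1.201 V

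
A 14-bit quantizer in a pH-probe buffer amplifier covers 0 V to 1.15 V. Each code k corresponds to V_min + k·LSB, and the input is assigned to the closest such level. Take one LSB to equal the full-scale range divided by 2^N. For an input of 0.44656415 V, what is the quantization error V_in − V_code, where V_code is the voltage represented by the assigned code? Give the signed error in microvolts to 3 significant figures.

+12.6 µV

V_FS = 1.15 V. LSB = 1.15 V / 2^14 ≈ 70.19 µV.
(0.44656415 − (0)) / LSB = 0.44656415 × 16384/1.15 = 6362.1800. Nearest integer: k = 6362.
V_code = V_min + k × range/2^14 = 0 + 6362 × 1.15/16384 = 0.44655151367 V.
Error = V_in − V_code = 0.44656415 − (0.44655151367) = +12.6 µV.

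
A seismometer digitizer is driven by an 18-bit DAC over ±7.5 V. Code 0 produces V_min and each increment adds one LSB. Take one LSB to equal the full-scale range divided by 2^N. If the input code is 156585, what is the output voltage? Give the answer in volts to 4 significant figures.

Full-scale range = 7.5 V − (-7.5 V) = 15 V. LSB = 15 V / 2^18.
V_out = -7.5 + 156585 × (15/262144) V
      = -7.5 + 8.95987 = 1.45987 V.

1.460 V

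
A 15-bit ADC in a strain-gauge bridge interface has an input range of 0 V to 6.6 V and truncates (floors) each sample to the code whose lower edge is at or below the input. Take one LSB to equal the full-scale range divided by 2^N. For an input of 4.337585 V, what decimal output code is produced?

V_FS = 6.6 V. LSB = 6.6 V / 2^15 ≈ 201.4 µV.
V_in − V_min = 4.337585 − (0) = 4.337585 V.
Divide by LSB: 4.337585 × 32768/6.6 = 21535.4523.
Truncating gives code 21535.

21535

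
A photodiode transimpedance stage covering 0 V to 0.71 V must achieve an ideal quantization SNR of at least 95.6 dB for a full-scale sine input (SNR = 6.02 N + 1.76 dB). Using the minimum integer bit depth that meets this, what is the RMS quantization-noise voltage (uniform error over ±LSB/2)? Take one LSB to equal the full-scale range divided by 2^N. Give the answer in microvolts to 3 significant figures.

3.13 µV

Full-scale range = 0.71 V.
N ≥ (95.6 − 1.76)/6.02 = 15.588 → N_min = 16.
One LSB is 0.71 V / 65536 = 10.834 µV.
σ_q = LSB/√12 = 10.834 µV/3.4641 = 3.13 µV.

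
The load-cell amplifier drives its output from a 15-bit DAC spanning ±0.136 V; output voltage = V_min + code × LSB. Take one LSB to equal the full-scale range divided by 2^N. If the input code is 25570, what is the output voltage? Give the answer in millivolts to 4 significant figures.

76.25 mV

The full-scale span is 0.136 − (-0.136) = 0.272 V. LSB = 0.272 V / 2^15.
V_out = V_min + code × LSB = -0.136 V + 25570 × 0.272 V / 32768
      = -0.136 + 0.212251 = 0.0762510 V.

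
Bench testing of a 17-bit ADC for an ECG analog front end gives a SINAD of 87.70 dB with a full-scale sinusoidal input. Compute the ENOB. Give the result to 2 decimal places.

14.28 bits

Inverting SNR = 6.02 N + 1.76: N_eff = (87.70 − 1.76)/6.02 = 14.2757.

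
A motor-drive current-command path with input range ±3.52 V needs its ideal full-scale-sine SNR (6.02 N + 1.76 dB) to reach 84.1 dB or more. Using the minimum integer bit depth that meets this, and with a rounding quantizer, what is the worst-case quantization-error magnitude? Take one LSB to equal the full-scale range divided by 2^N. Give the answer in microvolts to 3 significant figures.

The full-scale span is 3.52 − (-3.52) = 7.04 V.
N ≥ (84.1 − 1.76)/6.02 = 13.678 → N_min = 14.
LSB = 7.04 V / 2^14 = 429.69 µV.
|e|_max = LSB/2 = 215 µV.

215 µV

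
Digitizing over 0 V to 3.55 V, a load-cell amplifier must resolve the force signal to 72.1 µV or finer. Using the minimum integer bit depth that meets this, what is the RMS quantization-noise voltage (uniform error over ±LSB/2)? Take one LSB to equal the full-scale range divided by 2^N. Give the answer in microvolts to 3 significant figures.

15.6 µV

V_FS = 3.55 V.
3.55 V / 72.1 µV = 49240. Since 2^15 = 32768 and 2^16 = 65536, N = 16.
One LSB is 3.55 V / 65536 = 54.169 µV.
RMS noise = LSB/√12 = 15.6 µV.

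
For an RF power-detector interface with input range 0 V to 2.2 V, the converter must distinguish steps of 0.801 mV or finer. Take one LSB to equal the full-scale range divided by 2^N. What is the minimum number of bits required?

Span = 2.2 V.
Need 2^N ≥ 2.2 V / 0.801 mV = 2747 → N_min = 12.

12 bits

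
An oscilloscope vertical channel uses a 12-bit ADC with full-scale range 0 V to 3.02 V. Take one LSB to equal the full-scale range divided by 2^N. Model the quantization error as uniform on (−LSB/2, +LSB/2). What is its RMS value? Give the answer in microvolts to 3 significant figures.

Range is 3.02 V.
Step size = 3.02/4096 V = 0.73730 mV.
σ_q = LSB/√12 = 0.73730 mV/3.4641 = 213 µV.

213 µV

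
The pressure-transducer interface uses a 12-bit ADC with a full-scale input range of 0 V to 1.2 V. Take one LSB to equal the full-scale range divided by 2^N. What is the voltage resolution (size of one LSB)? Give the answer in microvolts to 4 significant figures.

293.0 µV

Range is 1.2 V.
2^12 = 4096 levels.
Step size = 1.2/4096 V = 293.0 µV.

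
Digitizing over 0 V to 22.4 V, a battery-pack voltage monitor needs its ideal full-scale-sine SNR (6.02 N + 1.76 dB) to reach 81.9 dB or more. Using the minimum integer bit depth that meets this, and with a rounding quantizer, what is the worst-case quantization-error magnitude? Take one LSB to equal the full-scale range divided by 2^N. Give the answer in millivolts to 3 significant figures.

0.684 mV

Full-scale range = 22.4 V.
N ≥ (81.9 − 1.76)/6.02 = 13.312 → N_min = 14.
One LSB is 22.4 V / 16384 = 1.3672 mV.
Max error for round-to-nearest is LSB/2 = 0.684 mV.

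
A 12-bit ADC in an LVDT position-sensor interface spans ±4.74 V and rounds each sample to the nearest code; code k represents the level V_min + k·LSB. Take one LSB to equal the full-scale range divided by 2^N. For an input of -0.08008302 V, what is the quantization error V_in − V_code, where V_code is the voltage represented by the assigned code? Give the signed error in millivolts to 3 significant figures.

+0.923 mV

Full-scale range = 4.74 V − (-4.74 V) = 9.48 V. LSB = 9.48 V / 2^12 ≈ 2.314 mV.
(-0.08008302 − (-4.74)) / LSB = 4.65991698 × 4096/9.48 = 2013.3987. Nearest integer: k = 2013.
V_code = V_min + k × range/2^12 = -4.74 + 2013 × 9.48/4096 = -0.08100585938 V.
V_in − V_code = -0.08008302 − (-0.08100585938) = +0.923 mV.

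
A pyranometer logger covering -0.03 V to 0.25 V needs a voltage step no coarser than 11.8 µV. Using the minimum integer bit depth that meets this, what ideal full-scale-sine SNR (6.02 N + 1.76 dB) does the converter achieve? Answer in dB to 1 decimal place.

92.1 dB

Span: 0.25 V − (-0.03 V) = 0.28 V.
Levels needed ≥ 0.28/11.8 µV = 23730. 2^15 = 32768 suffices, so N_min = 15.
Ideal SNR at N = 15: 6.02·15 + 1.76 = 92.1 dB.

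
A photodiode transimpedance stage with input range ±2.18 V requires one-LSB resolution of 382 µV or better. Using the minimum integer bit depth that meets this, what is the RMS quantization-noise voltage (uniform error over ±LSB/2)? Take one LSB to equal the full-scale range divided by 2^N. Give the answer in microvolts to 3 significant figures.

76.8 µV

The full-scale span is 2.18 − (-2.18) = 4.36 V.
4.36 V / 382 µV = 11410. Since 2^13 = 8192 and 2^14 = 16384, N = 14.
Step size = 4.36/16384 V = 266.11 µV.
σ_q = LSB/√12 = 266.11 µV/3.4641 = 76.8 µV.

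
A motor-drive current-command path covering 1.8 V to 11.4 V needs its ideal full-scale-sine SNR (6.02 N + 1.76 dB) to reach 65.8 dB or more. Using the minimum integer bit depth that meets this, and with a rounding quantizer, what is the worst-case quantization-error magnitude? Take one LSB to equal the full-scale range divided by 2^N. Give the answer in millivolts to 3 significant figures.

2.34 mV

The full-scale span is 11.4 − (1.8) = 9.6 V.
6.02 N + 1.76 ≥ 65.8 gives N ≥ 10.638, so the minimum integer is 11.
LSB = 9.6 V ÷ 2^11 = 9.6/2048 V = 4.6875 mV.
Half an LSB is 2.34 mV.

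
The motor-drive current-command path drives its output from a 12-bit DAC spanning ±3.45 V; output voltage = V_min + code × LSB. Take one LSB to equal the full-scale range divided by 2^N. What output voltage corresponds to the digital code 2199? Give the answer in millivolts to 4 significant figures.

254.4 mV

Full-scale range = 3.45 V − (-3.45 V) = 6.9 V. LSB = 6.9 V / 2^12.
V_out = V_min + code × LSB = -3.45 V + 2199 × 6.9 V / 4096
      = -3.45 V + 3.70437 V = 0.254370 V.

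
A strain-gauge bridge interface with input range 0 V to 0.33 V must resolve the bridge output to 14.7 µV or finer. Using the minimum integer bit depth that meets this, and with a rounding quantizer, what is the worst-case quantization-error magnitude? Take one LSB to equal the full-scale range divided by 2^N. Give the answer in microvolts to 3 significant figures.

Full-scale range = 0.33 V.
0.33 V / 14.7 µV = 22450. Since 2^14 = 16384 and 2^15 = 32768, N = 15.
Step size = 0.33/32768 V = 10.071 µV.
Max error for round-to-nearest is LSB/2 = 5.04 µV.

5.04 µV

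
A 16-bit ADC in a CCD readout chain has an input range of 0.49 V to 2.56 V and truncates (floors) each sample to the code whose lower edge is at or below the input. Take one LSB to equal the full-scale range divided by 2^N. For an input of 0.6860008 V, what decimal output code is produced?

The full-scale span is 2.56 − (0.49) = 2.07 V. LSB = 2.07 V / 2^16 ≈ 31.59 µV.
code = ⌊(V_in − V_min)/LSB⌋ = ⌊(V_in − V_min) × 2^16 / range⌋
     = ⌊(0.6860008 − (0.49)) × 65536 / 2.07⌋ = ⌊0.1960008 × 65536/2.07⌋
     = ⌊6205.366⌋ = 6205.

6205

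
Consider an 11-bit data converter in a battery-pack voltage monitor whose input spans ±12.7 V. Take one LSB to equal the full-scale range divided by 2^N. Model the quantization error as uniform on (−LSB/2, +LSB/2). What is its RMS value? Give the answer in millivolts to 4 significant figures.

The full-scale span is 12.7 − (-12.7) = 25.4 V.
LSB = 25.4 V ÷ 2^11 = 25.4/2048 V = 12.4023 mV.
For a uniform distribution on [−LSB/2, +LSB/2], V_rms = LSB/√12 = 12.4023 mV/3.4641 = 3.580 mV.

3.580 mV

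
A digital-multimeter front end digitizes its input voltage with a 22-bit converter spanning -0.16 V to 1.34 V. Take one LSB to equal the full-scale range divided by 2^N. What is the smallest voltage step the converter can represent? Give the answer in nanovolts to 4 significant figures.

Full-scale range = 1.34 V − (-0.16 V) = 1.5 V.
Number of codes = 2^22 = 4194304.
Step size = 1.5/4194304 V = 357.6 nV.

357.6 nV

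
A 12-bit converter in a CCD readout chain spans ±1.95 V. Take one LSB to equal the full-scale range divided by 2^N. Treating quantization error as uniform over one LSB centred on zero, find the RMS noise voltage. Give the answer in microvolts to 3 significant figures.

275 µV

Span: 1.95 V − (-1.95 V) = 3.9 V.
LSB = 3.9 V / 2^12 = 0.95215 mV.
V_rms = LSB/√12 = 0.95215 mV / √12 = 275 µV.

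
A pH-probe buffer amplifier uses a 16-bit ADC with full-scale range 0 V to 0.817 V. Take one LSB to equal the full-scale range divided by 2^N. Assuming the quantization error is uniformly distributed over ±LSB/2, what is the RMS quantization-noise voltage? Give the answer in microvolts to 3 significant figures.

Full-scale range = 0.817 V.
LSB = 0.817 V / 2^16 = 12.466 µV.
For a uniform distribution on [−LSB/2, +LSB/2], V_rms = LSB/√12 = 12.466 µV/3.4641 = 3.60 µV.

3.60 µV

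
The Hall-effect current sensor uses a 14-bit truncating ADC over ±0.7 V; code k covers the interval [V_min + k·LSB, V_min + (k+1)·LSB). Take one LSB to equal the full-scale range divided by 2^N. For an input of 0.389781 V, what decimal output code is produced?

12753

Full-scale range = 0.7 V − (-0.7 V) = 1.4 V. LSB = 1.4 V / 2^14 ≈ 85.45 µV.
code = ⌊(V_in − V_min)/LSB⌋ = ⌊(V_in − V_min) × 2^14 / range⌋
     = ⌊(0.389781 − (-0.7)) × 16384 / 1.4⌋ = ⌊1.089781 × 16384/1.4⌋
     = ⌊12753.551⌋ = 12753.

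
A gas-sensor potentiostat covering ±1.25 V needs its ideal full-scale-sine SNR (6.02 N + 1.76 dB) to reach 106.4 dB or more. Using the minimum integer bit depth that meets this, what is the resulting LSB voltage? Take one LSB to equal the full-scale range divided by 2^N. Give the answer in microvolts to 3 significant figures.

The full-scale span is 1.25 − (-1.25) = 2.5 V.
N ≥ (106.4 − 1.76)/6.02 = 17.382 → N_min = 18.
Step size = 2.5/262144 V = 9.54 µV.

9.54 µV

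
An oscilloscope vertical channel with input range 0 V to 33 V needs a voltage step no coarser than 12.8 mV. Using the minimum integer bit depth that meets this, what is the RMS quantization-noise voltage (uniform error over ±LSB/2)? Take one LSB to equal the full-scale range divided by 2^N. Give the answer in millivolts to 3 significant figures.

V_FS = 33 V.
Need 2^N ≥ 33 V / 12.8 mV = 2578 → N_min = 12.
Step size = 33/4096 V = 8.0566 mV.
V_rms = LSB/√12 = 2.33 mV.

2.33 mV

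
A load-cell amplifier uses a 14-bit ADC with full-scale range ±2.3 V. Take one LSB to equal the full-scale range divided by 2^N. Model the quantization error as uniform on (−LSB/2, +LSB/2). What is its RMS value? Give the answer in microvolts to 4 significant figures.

Span: 2.3 V − (-2.3 V) = 4.6 V.
LSB = 4.6 V ÷ 2^14 = 4.6/16384 V = 280.762 µV.
σ_q = LSB/√12 = 280.762 µV/3.4641 = 81.05 µV.

81.05 µV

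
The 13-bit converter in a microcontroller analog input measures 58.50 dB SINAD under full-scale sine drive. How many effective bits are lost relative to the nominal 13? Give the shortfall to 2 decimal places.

3.57 bits

N_eff = (58.50 − 1.76)/6.02 = 9.4252 bits.
13 − 9.4252 = 3.57 bits below nominal.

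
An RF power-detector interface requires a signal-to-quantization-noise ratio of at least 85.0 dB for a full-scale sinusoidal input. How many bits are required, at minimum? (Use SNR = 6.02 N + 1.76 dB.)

N ≥ (85.0 − 1.76)/6.02 = 13.827 → N_min = 14.

14 bits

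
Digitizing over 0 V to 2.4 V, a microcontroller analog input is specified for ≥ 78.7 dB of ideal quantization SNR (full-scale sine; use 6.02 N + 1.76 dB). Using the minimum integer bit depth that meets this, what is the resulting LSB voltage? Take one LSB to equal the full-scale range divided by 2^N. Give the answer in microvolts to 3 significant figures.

293 µV

Full-scale range = 2.4 V.
Required N = ⌈(78.7 − 1.76)/6.02⌉ = ⌈12.781⌉ = 13.
LSB = 2.4 V / 2^13 = 293 µV.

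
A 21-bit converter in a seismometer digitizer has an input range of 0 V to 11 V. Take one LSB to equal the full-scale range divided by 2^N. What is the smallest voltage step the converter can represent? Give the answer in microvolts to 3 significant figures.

Range is 11 V.
2^21 = 2097152 levels.
Step size = 11/2097152 V = 5.25 µV.

5.25 µV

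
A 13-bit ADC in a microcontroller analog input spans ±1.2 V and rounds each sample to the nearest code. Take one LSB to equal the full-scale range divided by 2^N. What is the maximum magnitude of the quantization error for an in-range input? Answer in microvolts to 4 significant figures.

Full-scale range = 1.2 V − (-1.2 V) = 2.4 V.
LSB = 2.4 V / 2^13 = 292.969 µV.
Worst-case error for round-to-nearest is half an LSB: 146.5 µV.

146.5 µV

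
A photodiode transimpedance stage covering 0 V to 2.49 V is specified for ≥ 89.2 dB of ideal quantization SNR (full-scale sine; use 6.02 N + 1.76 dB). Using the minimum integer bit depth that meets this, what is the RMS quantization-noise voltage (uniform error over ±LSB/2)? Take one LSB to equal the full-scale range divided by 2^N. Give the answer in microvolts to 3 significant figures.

Range is 2.49 V.
6.02 N + 1.76 ≥ 89.2 gives N ≥ 14.525, so the minimum integer is 15.
Step size = 2.49/32768 V = 75.989 µV.
RMS noise = LSB/√12 = 21.9 µV.

21.9 µV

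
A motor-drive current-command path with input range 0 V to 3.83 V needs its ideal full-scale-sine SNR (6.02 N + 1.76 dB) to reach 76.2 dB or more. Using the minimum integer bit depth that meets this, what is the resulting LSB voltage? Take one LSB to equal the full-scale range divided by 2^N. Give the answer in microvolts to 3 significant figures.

Full-scale range = 3.83 V.
N ≥ (76.2 − 1.76)/6.02 = 12.365 → N_min = 13.
One LSB is 3.83 V / 8192 = 468 µV.

468 µV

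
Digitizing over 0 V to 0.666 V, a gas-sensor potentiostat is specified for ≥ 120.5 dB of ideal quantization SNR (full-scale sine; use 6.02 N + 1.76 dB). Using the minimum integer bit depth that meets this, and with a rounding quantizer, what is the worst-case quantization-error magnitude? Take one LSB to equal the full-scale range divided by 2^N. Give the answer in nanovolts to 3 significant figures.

318 nV

Range is 0.666 V.
Required N = ⌈(120.5 − 1.76)/6.02⌉ = ⌈19.724⌉ = 20.
Step size = 0.666/1048576 V = 0.63515 µV.
Max error for round-to-nearest is LSB/2 = 318 nV.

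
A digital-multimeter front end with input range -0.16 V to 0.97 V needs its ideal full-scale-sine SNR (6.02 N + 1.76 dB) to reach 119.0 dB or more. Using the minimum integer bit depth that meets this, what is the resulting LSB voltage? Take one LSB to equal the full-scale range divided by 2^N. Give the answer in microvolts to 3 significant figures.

Span: 0.97 V − (-0.16 V) = 1.13 V.
Solving 6.02 N ≥ 119.0 − 1.76: N ≥ 19.475. Round up → N = 20.
One LSB is 1.13 V / 1048576 = 1.08 µV.

1.08 µV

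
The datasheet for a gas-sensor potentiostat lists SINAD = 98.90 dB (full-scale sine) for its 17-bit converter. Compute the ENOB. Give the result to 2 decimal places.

ENOB = (SINAD − 1.76) / 6.02 = (98.90 − 1.76) / 6.02 = 97.14 / 6.02 = 16.1362.

16.14 bits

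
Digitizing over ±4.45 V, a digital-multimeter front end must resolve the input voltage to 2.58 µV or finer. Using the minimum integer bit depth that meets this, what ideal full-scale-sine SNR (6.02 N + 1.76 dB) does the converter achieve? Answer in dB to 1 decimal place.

134.2 dB

Range = 4.45 − (-4.45) = 8.9 V.
8.9 V / 2.58 µV = 3.450e6. Since 2^21 = 2097152 and 2^22 = 4194304, N = 22.
Ideal SNR at N = 22: 6.02·22 + 1.76 = 134.2 dB.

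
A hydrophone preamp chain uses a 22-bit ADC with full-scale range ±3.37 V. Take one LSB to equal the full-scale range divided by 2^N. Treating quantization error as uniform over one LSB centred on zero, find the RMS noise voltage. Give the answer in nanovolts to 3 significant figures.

464 nV

Full-scale range = 3.37 V − (-3.37 V) = 6.74 V.
Step size = 6.74/4194304 V = 1.6069 µV.
For a uniform distribution on [−LSB/2, +LSB/2], V_rms = LSB/√12 = 1.6069 µV/3.4641 = 464 nV.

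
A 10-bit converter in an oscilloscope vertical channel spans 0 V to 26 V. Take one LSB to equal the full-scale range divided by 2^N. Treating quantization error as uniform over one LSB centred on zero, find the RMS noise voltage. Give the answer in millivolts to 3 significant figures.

7.33 mV

V_FS = 26 V.
LSB = 26 V ÷ 2^10 = 26/1024 V = 25.391 mV.
For a uniform distribution on [−LSB/2, +LSB/2], V_rms = LSB/√12 = 25.391 mV/3.4641 = 7.33 mV.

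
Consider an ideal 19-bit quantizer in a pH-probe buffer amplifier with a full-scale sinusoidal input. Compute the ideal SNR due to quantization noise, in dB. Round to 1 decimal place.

For an ideal N-bit converter with full-scale sine input, SNR = 6.02 N + 1.76 dB. SNR = 6.02 × 19 + 1.76 = 114.38 + 1.76 = 116.14 dB.

116.1 dB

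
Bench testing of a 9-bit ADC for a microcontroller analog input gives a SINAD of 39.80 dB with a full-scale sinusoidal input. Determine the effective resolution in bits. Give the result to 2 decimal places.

6.32 bits

Inverting SNR = 6.02 N + 1.76: N_eff = (39.80 − 1.76)/6.02 = 6.3189.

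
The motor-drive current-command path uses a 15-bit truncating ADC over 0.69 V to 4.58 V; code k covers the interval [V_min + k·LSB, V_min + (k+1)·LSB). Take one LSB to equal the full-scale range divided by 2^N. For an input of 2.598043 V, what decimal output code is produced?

Range = 4.58 − (0.69) = 3.89 V. LSB = 3.89 V / 2^15 ≈ 118.7 µV.
V_in − V_min = 2.598043 − (0.69) = 1.908043 V.
Divide by LSB: 1.908043 × 32768/3.89 = 16072.6872.
Truncating gives code 16072.

16072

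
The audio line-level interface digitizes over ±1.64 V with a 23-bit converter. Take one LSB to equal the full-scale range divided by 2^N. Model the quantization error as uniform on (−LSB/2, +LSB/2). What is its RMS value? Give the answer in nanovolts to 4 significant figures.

112.9 nV

The full-scale span is 1.64 − (-1.64) = 3.28 V.
LSB = 3.28 V ÷ 2^23 = 3.28/8388608 V = 391.006 nV.
RMS of a uniform error over width LSB is LSB/√12 = 112.9 nV.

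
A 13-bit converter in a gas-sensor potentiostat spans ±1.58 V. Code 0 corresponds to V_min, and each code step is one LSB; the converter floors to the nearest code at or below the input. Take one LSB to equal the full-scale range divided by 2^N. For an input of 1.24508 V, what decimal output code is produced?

Range = 1.58 − (-1.58) = 3.16 V. LSB = 3.16 V / 2^13 ≈ 385.7 µV.
(V_in − V_min) × 2^13/range = (1.24508 − (-1.58)) × 8192/3.16 = 7323.752.
Floor → code = 7323.

7323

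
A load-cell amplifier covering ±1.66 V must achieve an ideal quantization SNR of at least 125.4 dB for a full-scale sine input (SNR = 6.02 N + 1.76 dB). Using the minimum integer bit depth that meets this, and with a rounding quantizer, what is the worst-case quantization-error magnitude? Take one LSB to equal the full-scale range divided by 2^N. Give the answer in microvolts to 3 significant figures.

0.792 µV

Range = 1.66 − (-1.66) = 3.32 V.
Required N = ⌈(125.4 − 1.76)/6.02⌉ = ⌈20.538⌉ = 21.
LSB = 3.32 V ÷ 2^21 = 3.32/2097152 V = 1.5831 µV.
Half an LSB is 0.792 µV.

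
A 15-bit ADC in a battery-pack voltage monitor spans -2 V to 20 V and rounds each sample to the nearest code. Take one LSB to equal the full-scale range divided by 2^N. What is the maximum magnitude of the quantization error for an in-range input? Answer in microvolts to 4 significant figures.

335.7 µV

Span: 20 V − (-2 V) = 22 V.
Step size = 22/32768 V = 0.671387 mV.
A rounding quantizer has |error| ≤ LSB/2 = 335.7 µV.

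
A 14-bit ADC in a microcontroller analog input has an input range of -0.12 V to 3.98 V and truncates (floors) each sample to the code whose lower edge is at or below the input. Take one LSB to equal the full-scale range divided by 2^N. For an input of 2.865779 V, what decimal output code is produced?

Span: 3.98 V − (-0.12 V) = 4.1 V. LSB = 4.1 V / 2^14 ≈ 250.2 µV.
V_in − V_min = 2.865779 − (-0.12) = 2.985779 V.
Divide by LSB: 2.985779 × 16384/4.1 = 11931.4642.
Truncating gives code 11931.

11931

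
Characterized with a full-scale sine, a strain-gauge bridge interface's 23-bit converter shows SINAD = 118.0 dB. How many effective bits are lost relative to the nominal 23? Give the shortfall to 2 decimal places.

3.69 bits

N_eff = (118.0 − 1.76)/6.02 = 19.3090 bits.
Shortfall = 23 − 19.3090 = 3.6910 bits.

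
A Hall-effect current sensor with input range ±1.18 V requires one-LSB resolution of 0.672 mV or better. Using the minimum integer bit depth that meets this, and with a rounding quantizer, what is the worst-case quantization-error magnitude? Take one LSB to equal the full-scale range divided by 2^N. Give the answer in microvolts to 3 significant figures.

288 µV

Range = 1.18 − (-1.18) = 2.36 V.
Required number of levels: 2.36/0.672 mV = 3511.9; smallest N with 2^N ≥ that is 12.
One LSB is 2.36 V / 4096 = 0.57617 mV.
|e|_max = LSB/2 = 288 µV.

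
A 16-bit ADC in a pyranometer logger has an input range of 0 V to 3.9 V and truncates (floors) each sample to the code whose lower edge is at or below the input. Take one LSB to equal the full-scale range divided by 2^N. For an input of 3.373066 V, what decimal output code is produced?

56681

Full-scale range = 3.9 V. LSB = 3.9 V / 2^16 ≈ 59.51 µV.
(V_in − V_min) × 2^16/range = (3.373066 − (0)) × 65536/3.9 = 56681.347.
Floor → code = 56681.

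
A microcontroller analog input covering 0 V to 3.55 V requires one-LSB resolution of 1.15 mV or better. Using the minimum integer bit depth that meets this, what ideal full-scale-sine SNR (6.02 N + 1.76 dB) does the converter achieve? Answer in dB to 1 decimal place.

74.0 dB

Range is 3.55 V.
Required number of levels: 3.55/1.15 mV = 3087.0; smallest N with 2^N ≥ that is 12.
6.02(12) + 1.76 = 74.00 dB.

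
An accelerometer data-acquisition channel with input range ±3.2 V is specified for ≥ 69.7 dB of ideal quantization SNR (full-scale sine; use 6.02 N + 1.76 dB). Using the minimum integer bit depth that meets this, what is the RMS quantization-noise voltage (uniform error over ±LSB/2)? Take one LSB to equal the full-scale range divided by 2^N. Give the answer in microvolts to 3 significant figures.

The full-scale span is 3.2 − (-3.2) = 6.4 V.
N ≥ (69.7 − 1.76)/6.02 = 11.286 → N_min = 12.
LSB = 6.4 V / 2^12 = 1.5625 mV.
RMS noise = LSB/√12 = 451 µV.

451 µV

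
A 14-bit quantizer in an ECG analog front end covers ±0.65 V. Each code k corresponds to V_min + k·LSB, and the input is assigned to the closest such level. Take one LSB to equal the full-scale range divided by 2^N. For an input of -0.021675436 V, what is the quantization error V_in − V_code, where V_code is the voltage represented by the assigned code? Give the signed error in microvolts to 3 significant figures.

−14.1 µV

Span: 0.65 V − (-0.65 V) = 1.3 V. LSB = 1.3 V / 2^14 ≈ 79.35 µV.
(V_in − V_min)/LSB = (-0.021675436 − (-0.65)) × 16384/1.3 = 7918.8228 → nearest code k = 7919.
Reconstructed level: -0.65 + 7919 × 1.3/16384 V = -0.021661376953 V.
Error = V_in − V_code = -0.021675436 − (-0.021661376953) = −14.1 µV.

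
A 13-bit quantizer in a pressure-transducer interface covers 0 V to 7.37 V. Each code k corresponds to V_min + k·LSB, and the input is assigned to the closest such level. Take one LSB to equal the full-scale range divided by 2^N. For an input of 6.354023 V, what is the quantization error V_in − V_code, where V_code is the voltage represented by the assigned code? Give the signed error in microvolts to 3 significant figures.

−263 µV

Span = 7.37 V. LSB = 7.37 V / 2^13 ≈ 0.8997 mV.
Position in LSBs: (6.354023 − (0)) × 8192/7.37 = 7062.7078; rounding gives k = 7063.
V_code = 0 + (7063/8192) × 7.37 = 6.354285889 V.
V_in − V_code = 6.354023 − (6.354285889) = −263 µV.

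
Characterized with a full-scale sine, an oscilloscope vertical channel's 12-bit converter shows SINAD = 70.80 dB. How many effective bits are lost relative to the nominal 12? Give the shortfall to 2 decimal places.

N_eff = (70.80 − 1.76)/6.02 = 11.4684 bits.
Shortfall = 12 − 11.4684 = 0.5316 bits.

0.53 bits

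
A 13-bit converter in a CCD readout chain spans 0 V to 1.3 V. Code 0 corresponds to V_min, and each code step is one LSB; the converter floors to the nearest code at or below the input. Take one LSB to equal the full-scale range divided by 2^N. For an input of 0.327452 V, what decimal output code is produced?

2063

Range is 1.3 V. LSB = 1.3 V / 2^13 ≈ 158.7 µV.
(V_in − V_min) × 2^13/range = (0.327452 − (0)) × 8192/1.3 = 2063.451.
Floor → code = 2063.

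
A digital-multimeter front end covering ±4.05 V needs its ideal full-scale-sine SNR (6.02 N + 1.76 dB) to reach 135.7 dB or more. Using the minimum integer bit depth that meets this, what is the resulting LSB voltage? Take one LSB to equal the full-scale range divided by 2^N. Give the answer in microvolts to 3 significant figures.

Full-scale range = 4.05 V − (-4.05 V) = 8.1 V.
Required N = ⌈(135.7 − 1.76)/6.02⌉ = ⌈22.249⌉ = 23.
LSB = 8.1 V / 2^23 = 0.966 µV.

0.966 µV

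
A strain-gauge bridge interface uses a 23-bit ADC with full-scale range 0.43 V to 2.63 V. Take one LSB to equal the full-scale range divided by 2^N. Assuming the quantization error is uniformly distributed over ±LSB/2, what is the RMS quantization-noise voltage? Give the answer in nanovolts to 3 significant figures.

75.7 nV

Full-scale range = 2.63 V − (0.43 V) = 2.2 V.
One LSB is 2.2 V / 8388608 = 262.26 nV.
For a uniform distribution on [−LSB/2, +LSB/2], V_rms = LSB/√12 = 262.26 nV/3.4641 = 75.7 nV.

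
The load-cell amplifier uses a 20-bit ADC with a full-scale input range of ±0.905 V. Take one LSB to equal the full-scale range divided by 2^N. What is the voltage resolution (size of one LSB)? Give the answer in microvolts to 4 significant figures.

1.726 µV

Range = 0.905 − (-0.905) = 1.81 V.
Number of codes = 2^20 = 1048576.
LSB = 1.81 V ÷ 2^20 = 1.81/1048576 V = 1.726 µV.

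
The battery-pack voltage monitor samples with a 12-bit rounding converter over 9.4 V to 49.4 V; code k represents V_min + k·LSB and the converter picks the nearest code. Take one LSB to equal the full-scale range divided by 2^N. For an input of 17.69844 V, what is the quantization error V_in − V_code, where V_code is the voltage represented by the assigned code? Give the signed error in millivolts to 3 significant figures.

−2.34 mV

Range = 49.4 − (9.4) = 40 V. LSB = 40 V / 2^12 ≈ 9.766 mV.
(V_in − V_min)/LSB = (17.69844 − (9.4)) × 4096/40 = 849.7603 → nearest code k = 850.
V_code = 9.4 + (850/4096) × 40 = 17.70078125 V.
Error = V_in − V_code = 17.69844 − (17.70078125) = −2.34 mV.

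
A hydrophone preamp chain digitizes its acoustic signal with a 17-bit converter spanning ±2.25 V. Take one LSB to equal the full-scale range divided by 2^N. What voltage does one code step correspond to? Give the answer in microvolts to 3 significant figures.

34.3 µV

Full-scale range = 2.25 V − (-2.25 V) = 4.5 V.
Number of codes = 2^17 = 131072.
Step size = 4.5/131072 V = 34.3 µV.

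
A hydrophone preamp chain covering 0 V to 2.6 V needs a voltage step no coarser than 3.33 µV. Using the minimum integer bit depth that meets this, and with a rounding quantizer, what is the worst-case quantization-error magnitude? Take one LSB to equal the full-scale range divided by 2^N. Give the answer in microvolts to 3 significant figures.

Full-scale range = 2.6 V.
Levels needed ≥ 2.6/3.33 µV = 780800. 2^20 = 1048576 suffices, so N_min = 20.
LSB = 2.6 V / 2^20 = 2.4796 µV.
|e|_max = LSB/2 = 1.24 µV.

1.24 µV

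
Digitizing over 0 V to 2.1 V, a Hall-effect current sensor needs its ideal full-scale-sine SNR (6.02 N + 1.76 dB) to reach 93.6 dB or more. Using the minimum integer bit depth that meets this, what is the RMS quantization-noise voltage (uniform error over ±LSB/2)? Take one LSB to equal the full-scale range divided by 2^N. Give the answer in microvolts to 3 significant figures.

9.25 µV

Range is 2.1 V.
Solving 6.02 N ≥ 93.6 − 1.76: N ≥ 15.256. Round up → N = 16.
Step size = 2.1/65536 V = 32.043 µV.
σ_q = LSB/√12 = 32.043 µV/3.4641 = 9.25 µV.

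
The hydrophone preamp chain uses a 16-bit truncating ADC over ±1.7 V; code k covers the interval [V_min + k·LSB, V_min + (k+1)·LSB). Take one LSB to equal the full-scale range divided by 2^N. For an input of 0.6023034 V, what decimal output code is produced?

Range = 1.7 − (-1.7) = 3.4 V. LSB = 3.4 V / 2^16 ≈ 51.88 µV.
code = ⌊(V_in − V_min)/LSB⌋ = ⌊(V_in − V_min) × 2^16 / range⌋
     = ⌊(0.6023034 − (-1.7)) × 65536 / 3.4⌋ = ⌊2.3023034 × 65536/3.4⌋
     = ⌊44377.575⌋ = 44377.

44377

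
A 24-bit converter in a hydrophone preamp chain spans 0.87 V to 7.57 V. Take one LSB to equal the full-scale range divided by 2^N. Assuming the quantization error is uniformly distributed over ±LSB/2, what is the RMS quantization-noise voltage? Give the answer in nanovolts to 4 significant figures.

115.3 nV

Range = 7.57 − (0.87) = 6.7 V.
One LSB is 6.7 V / 16777216 = 399.351 nV.
For a uniform distribution on [−LSB/2, +LSB/2], V_rms = LSB/√12 = 399.351 nV/3.4641 = 115.3 nV.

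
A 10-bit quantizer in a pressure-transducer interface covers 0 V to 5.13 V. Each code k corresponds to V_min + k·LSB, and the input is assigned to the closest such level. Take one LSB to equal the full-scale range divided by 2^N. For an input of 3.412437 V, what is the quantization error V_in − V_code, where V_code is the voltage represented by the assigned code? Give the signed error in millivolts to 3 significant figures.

Span = 5.13 V. LSB = 5.13 V / 2^10 ≈ 5.010 mV.
Position in LSBs: (3.412437 − (0)) × 1024/5.13 = 681.1570; rounding gives k = 681.
V_code = 0 + (681/1024) × 5.13 = 3.411650391 V.
e = 3.412437 − (3.411650391) = +0.787 mV.

+0.787 mV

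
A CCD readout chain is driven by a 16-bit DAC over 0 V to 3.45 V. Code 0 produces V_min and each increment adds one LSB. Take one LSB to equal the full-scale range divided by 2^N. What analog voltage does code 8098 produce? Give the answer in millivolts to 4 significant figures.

426.3 mV

Full-scale range = 3.45 V. LSB = 3.45 V / 2^16.
V_out = V_min + code × LSB = 0 V + 8098 × 3.45 V / 65536
      = 0 V + 0.426302 V = 0.426302 V.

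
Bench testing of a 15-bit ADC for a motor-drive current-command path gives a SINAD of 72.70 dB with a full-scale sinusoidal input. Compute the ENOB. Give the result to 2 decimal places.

11.78 bits

Inverting SNR = 6.02 N + 1.76: N_eff = (72.70 − 1.76)/6.02 = 11.7841.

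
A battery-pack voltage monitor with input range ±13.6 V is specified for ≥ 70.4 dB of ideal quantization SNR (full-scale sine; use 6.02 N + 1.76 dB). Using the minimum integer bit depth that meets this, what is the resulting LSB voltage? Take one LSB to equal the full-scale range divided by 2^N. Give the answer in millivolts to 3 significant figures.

Range = 13.6 − (-13.6) = 27.2 V.
Solving 6.02 N ≥ 70.4 − 1.76: N ≥ 11.402. Round up → N = 12.
LSB = 27.2 V / 2^12 = 6.64 mV.

6.64 mV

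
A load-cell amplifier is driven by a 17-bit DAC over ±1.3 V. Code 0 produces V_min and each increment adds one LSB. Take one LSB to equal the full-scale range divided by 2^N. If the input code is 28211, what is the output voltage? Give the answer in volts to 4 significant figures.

-0.7404 V

Range = 1.3 − (-1.3) = 2.6 V. LSB = 2.6 V / 2^17.
V_out = -1.3 + 28211 × (2.6/131072) V
      = -1.3 + 0.559605 = -0.740395 V.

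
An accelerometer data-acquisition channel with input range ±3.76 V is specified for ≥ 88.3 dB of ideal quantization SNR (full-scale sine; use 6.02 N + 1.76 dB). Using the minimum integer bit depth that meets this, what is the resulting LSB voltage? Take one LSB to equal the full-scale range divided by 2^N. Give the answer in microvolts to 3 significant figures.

Full-scale range = 3.76 V − (-3.76 V) = 7.52 V.
N ≥ (88.3 − 1.76)/6.02 = 14.375 → N_min = 15.
Step size = 7.52/32768 V = 229 µV.

229 µV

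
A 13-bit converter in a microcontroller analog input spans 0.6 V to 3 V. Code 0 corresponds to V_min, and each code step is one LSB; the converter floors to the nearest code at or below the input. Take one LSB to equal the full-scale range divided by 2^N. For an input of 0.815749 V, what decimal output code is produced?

736

Range = 3 − (0.6) = 2.4 V. LSB = 2.4 V / 2^13 ≈ 293.0 µV.
V_in − V_min = 0.815749 − (0.6) = 0.215749 V.
Divide by LSB: 0.215749 × 8192/2.4 = 736.4233.
Truncating gives code 736.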